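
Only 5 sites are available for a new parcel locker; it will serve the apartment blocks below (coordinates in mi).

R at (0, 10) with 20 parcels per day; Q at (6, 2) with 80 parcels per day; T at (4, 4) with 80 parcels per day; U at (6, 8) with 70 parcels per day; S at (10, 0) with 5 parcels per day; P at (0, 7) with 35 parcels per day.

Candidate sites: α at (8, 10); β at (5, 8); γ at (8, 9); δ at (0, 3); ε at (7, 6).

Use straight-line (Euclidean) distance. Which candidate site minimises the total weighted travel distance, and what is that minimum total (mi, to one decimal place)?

ε, total 1217.1 mi

Total weighted distance at each candidate:
  α (8, 10): total = 1944.6
  β (5, 8): total = 1219.8
  γ (8, 9): total = 1747.1
  δ (0, 3): total = 1695.4
  ε (7, 6): total = 1217.1
Minimum is at ε with total 1217.1 mi.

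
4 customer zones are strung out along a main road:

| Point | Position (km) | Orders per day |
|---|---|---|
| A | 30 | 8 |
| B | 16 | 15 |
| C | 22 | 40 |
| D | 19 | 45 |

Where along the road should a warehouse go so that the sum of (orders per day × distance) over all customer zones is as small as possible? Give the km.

For a sum of weighted absolute distances on a line, the optimum is the weighted median (not the mean). Total weight W = 108; half-weight = 54.
Sort by position and accumulate weight:
  km 16 (B, w=15) → cum 15
  km 19 (D, w=45) → cum 60  ≥ 54 → median here
  km 22 (C, w=40) → cum 100
  km 30 (A, w=8) → cum 108
Optimal location: km 19.

x = 19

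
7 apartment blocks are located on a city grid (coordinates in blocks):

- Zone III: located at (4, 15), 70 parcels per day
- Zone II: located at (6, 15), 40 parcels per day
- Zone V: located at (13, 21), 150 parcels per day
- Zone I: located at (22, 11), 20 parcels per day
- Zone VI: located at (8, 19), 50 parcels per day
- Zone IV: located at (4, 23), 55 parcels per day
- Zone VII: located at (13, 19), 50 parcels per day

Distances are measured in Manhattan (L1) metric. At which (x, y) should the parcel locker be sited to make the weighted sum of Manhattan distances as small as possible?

(13, 19)

Manhattan distance separates: Σwᵢ(|x−xᵢ|+|y−yᵢ|) = Σwᵢ|x−xᵢ| + Σwᵢ|y−yᵢ|, so x and y are optimised independently as 1-D weighted medians.
Total weight W = 435; half = 217.5.
x-coordinate, sorted with cumulative weight:
  x=4 (Zone III, w=70) cum 70
  x=4 (Zone IV, w=55) cum 125
  x=6 (Zone II, w=40) cum 165
  x=8 (Zone VI, w=50) cum 215
  x=13 (Zone V, w=150) cum 365  ← median
  x=13 (Zone VII, w=50) cum 415
  x=22 (Zone I, w=20) cum 435
⇒ x* = 13
y-coordinate, sorted with cumulative weight:
  y=11 (Zone I, w=20) cum 20
  y=15 (Zone III, w=70) cum 90
  y=15 (Zone II, w=40) cum 130
  y=19 (Zone VI, w=50) cum 180
  y=19 (Zone VII, w=50) cum 230  ← median
  y=21 (Zone V, w=150) cum 380
  y=23 (Zone IV, w=55) cum 435
⇒ y* = 19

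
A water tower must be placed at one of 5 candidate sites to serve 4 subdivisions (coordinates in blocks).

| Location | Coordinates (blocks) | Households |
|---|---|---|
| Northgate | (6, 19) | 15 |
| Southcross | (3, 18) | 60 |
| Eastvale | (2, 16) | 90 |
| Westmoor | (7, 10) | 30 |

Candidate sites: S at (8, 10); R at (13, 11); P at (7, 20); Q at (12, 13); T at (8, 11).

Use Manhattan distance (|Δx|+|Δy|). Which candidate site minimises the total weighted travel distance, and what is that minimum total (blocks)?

P, total 1500 blocks

Total weighted distance at each candidate:
  S (8, 10): total = 2055
  R (13, 11): total = 2895
  P (7, 20): total = 1500
  Q (12, 13): total = 2430
  T (8, 11): total = 1920
Minimum is at P with total 1500 blocks.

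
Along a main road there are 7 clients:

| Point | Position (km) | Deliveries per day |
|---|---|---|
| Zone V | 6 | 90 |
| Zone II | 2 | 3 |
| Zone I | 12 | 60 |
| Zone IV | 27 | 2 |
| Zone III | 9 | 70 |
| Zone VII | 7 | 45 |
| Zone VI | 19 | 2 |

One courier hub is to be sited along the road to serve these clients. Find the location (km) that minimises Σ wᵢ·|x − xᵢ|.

x = 7

For a sum of weighted absolute distances on a line, the optimum is the weighted median (not the mean). Total weight W = 272; half-weight = 136.
Sort by position and accumulate weight:
  km 2 (Zone II, w=3) → cum 3
  km 6 (Zone V, w=90) → cum 93
  km 7 (Zone VII, w=45) → cum 138  ≥ 136 → median here
  km 9 (Zone III, w=70) → cum 208
  km 12 (Zone I, w=60) → cum 268
  km 19 (Zone VI, w=2) → cum 270
  km 27 (Zone IV, w=2) → cum 272
Optimal location: km 7.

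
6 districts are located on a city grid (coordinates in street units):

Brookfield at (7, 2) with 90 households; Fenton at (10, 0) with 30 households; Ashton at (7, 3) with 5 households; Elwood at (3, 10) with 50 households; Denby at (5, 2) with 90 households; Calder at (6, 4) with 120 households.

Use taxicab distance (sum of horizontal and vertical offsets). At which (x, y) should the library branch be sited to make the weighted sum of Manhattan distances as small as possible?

Manhattan distance separates: Σwᵢ(|x−xᵢ|+|y−yᵢ|) = Σwᵢ|x−xᵢ| + Σwᵢ|y−yᵢ|, so x and y are optimised independently as 1-D weighted medians.
Total weight W = 385; half = 192.5.
x-coordinate, sorted with cumulative weight:
  x=3 (Elwood, w=50) cum 50
  x=5 (Denby, w=90) cum 140
  x=6 (Calder, w=120) cum 260  ← median
  x=7 (Brookfield, w=90) cum 350
  x=7 (Ashton, w=5) cum 355
  x=10 (Fenton, w=30) cum 385
⇒ x* = 6
y-coordinate, sorted with cumulative weight:
  y=0 (Fenton, w=30) cum 30
  y=2 (Brookfield, w=90) cum 120
  y=2 (Denby, w=90) cum 210  ← median
  y=3 (Ashton, w=5) cum 215
  y=4 (Calder, w=120) cum 335
  y=10 (Elwood, w=50) cum 385
⇒ y* = 2

(6, 2)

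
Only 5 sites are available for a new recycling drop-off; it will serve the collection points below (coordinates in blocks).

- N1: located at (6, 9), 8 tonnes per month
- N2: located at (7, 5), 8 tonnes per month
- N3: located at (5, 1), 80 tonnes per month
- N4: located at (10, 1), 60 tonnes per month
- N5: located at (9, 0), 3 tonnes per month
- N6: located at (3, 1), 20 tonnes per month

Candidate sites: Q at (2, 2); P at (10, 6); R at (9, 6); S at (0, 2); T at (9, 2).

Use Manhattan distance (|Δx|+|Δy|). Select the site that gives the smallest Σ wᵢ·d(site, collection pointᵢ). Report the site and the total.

Total weighted distance at each candidate:
  Q (2, 2): total = 1079
  P (10, 6): total = 1449
  R (9, 6): total = 1390
  S (0, 2): total = 1437
  T (9, 2): total = 786
Minimum is at T with total 786 blocks.

T, total 786 blocks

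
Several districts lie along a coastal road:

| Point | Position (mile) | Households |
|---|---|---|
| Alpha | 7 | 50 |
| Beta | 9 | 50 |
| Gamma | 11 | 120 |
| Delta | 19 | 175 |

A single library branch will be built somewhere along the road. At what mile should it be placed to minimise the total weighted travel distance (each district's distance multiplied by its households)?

For a sum of weighted absolute distances on a line, the optimum is the weighted median (not the mean). Total weight W = 395; half-weight = 197.5.
Sort by position and accumulate weight:
  mile 7 (Alpha, w=50) → cum 50
  mile 9 (Beta, w=50) → cum 100
  mile 11 (Gamma, w=120) → cum 220  ≥ 197.5 → median here
  mile 19 (Delta, w=175) → cum 395
Optimal location: mile 11.

x = 11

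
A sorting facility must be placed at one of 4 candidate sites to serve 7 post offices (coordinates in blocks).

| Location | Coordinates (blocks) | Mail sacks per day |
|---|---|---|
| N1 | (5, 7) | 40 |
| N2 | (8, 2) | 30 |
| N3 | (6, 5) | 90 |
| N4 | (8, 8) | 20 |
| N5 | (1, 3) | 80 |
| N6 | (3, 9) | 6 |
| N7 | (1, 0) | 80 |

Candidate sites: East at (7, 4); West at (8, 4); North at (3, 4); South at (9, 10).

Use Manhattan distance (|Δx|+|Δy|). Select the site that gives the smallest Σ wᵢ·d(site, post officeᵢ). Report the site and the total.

Total weighted distance at each candidate:
  East (7, 4): total = 1984
  West (8, 4): total = 2230
  North (3, 4): total = 1700
  South (9, 10): total = 4012
Minimum is at North with total 1700 blocks.

North, total 1700 blocks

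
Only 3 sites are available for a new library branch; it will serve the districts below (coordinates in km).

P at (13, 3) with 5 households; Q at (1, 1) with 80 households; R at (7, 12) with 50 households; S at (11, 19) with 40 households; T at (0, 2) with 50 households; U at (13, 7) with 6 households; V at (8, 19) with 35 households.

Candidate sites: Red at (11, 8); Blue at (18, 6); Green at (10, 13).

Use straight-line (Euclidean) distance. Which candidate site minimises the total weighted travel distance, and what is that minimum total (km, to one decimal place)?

Total weighted distance at each candidate:
  Red (11, 8): total = 2765.3
  Blue (18, 6): total = 4190.4
  Green (10, 13): total = 2658.5
Minimum is at Green with total 2658.5 km.

Green, total 2658.5 km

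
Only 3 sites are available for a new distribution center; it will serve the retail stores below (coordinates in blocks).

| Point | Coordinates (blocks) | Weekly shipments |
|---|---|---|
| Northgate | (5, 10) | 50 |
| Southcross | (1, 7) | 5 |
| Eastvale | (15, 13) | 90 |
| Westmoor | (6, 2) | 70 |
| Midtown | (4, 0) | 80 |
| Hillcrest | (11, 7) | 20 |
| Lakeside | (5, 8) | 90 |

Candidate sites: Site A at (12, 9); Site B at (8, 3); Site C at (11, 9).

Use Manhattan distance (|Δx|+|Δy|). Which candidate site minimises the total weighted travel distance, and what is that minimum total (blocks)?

Site B, total 3715 blocks

Total weighted distance at each candidate:
  Site A (12, 9): total = 4145
  Site B (8, 3): total = 3715
  Site C (11, 9): total = 3920
Minimum is at Site B with total 3715 blocks.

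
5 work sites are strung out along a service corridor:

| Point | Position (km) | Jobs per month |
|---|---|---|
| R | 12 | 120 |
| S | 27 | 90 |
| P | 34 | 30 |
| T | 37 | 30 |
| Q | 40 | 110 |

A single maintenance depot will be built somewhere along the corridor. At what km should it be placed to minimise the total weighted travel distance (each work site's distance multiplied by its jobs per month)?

For a sum of weighted absolute distances on a line, the optimum is the weighted median (not the mean). Total weight W = 380; half-weight = 190.
Sort by position and accumulate weight:
  km 12 (R, w=120) → cum 120
  km 27 (S, w=90) → cum 210  ≥ 190 → median here
  km 34 (P, w=30) → cum 240
  km 37 (T, w=30) → cum 270
  km 40 (Q, w=110) → cum 380
Optimal location: km 27.

x = 27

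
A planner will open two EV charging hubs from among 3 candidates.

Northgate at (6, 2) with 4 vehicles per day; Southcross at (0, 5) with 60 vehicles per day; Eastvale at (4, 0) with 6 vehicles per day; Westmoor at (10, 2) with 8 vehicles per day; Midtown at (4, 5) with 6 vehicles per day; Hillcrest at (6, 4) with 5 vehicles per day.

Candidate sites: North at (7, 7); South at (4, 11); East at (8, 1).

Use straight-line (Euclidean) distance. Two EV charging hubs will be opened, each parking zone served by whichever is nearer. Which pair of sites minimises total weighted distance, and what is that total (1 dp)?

Evaluate every pair (each demand assigned to the nearer of the two):
  {North, East}: total = 525.8
  {South, East}: total = 536.2
  {North, South}: total = 582.8
Best pair: {North, East} with total 525.8.

{North, East}, total 525.8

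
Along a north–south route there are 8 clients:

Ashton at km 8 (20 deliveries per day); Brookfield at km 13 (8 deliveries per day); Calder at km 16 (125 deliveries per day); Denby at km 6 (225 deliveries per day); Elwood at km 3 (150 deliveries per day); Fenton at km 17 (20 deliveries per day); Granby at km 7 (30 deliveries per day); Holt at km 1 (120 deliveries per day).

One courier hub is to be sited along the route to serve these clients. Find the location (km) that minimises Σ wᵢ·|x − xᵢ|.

For a sum of weighted absolute distances on a line, the optimum is the weighted median (not the mean). Total weight W = 698; half-weight = 349.
Sort by position and accumulate weight:
  km 1 (Holt, w=120) → cum 120
  km 3 (Elwood, w=150) → cum 270
  km 6 (Denby, w=225) → cum 495  ≥ 349 → median here
  km 7 (Granby, w=30) → cum 525
  km 8 (Ashton, w=20) → cum 545
  km 13 (Brookfield, w=8) → cum 553
  km 16 (Calder, w=125) → cum 678
  km 17 (Fenton, w=20) → cum 698
Optimal location: km 6.

x = 6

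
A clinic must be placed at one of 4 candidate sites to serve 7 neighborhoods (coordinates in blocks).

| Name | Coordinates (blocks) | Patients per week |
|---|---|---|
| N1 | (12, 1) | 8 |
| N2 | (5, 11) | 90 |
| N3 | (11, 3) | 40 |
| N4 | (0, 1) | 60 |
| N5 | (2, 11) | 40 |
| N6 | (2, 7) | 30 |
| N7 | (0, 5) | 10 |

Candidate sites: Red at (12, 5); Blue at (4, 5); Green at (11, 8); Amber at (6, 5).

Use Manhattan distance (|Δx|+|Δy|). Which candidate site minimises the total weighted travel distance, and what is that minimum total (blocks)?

Blue, total 2046 blocks

Total weighted distance at each candidate:
  Red (12, 5): total = 3402
  Blue (4, 5): total = 2046
  Green (11, 8): total = 3074
  Amber (6, 5): total = 2230
Minimum is at Blue with total 2046 blocks.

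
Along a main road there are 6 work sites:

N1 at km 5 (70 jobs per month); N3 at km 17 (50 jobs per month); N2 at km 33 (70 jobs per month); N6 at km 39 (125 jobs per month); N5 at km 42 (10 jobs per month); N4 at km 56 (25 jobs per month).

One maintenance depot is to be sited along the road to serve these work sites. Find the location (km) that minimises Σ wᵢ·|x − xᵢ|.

x = 33

For a sum of weighted absolute distances on a line, the optimum is the weighted median (not the mean). Total weight W = 350; half-weight = 175.
Sort by position and accumulate weight:
  km 5 (N1, w=70) → cum 70
  km 17 (N3, w=50) → cum 120
  km 33 (N2, w=70) → cum 190  ≥ 175 → median here
  km 39 (N6, w=125) → cum 315
  km 42 (N5, w=10) → cum 325
  km 56 (N4, w=25) → cum 350
Optimal location: km 33.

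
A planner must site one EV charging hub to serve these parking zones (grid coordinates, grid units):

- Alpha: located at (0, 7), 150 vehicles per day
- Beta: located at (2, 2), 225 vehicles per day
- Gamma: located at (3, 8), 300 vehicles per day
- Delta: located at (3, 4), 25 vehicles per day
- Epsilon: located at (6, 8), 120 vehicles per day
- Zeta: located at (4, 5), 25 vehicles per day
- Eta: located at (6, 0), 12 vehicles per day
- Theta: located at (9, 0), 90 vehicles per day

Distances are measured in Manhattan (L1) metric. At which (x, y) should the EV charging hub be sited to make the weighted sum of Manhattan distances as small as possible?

Manhattan distance separates: Σwᵢ(|x−xᵢ|+|y−yᵢ|) = Σwᵢ|x−xᵢ| + Σwᵢ|y−yᵢ|, so x and y are optimised independently as 1-D weighted medians.
Total weight W = 947; half = 473.5.
x-coordinate, sorted with cumulative weight:
  x=0 (Alpha, w=150) cum 150
  x=2 (Beta, w=225) cum 375
  x=3 (Gamma, w=300) cum 675  ← median
  x=3 (Delta, w=25) cum 700
  x=4 (Zeta, w=25) cum 725
  x=6 (Epsilon, w=120) cum 845
  x=6 (Eta, w=12) cum 857
  x=9 (Theta, w=90) cum 947
⇒ x* = 3
y-coordinate, sorted with cumulative weight:
  y=0 (Eta, w=12) cum 12
  y=0 (Theta, w=90) cum 102
  y=2 (Beta, w=225) cum 327
  y=4 (Delta, w=25) cum 352
  y=5 (Zeta, w=25) cum 377
  y=7 (Alpha, w=150) cum 527  ← median
  y=8 (Gamma, w=300) cum 827
  y=8 (Epsilon, w=120) cum 947
⇒ y* = 7

(3, 7)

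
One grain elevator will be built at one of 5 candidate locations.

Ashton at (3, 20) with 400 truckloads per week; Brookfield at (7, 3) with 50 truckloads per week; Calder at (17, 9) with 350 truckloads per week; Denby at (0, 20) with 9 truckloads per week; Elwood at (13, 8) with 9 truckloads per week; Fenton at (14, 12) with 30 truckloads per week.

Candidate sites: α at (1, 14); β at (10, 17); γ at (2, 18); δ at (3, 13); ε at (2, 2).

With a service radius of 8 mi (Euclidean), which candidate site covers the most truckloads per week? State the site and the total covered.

β, covering 430

Coverage radius r = 8 mi; a point is covered iff (Δx)²+(Δy)² ≤ 8² = 64.
  α (1, 14): covers {Ashton, Denby} → 409
  β (10, 17): covers {Ashton, Fenton} → 430
  γ (2, 18): covers {Ashton, Denby} → 409
  δ (3, 13): covers {Ashton, Denby} → 409
  ε (2, 2): covers {Brookfield} → 50
Maximum coverage at β: 430 truckloads per week.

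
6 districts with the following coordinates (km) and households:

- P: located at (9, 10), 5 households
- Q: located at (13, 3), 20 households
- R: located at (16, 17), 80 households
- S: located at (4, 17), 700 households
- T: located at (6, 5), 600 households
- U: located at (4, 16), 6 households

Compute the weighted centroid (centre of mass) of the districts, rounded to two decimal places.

The minimiser of Σwᵢ‖p−pᵢ‖² is the weighted centroid p* = (Σwᵢpᵢ)/(Σwᵢ).
Σwᵢ = 1411.
Σwᵢxᵢ = 5·9 + 20·13 + 80·16 + 700·4 + 600·6 + 6·4 = 8009.
Σwᵢyᵢ = 5·10 + 20·3 + 80·17 + 700·17 + 600·5 + 6·16 = 16466.
x* = 8009/1411 = 5.68, y* = 16466/1411 = 11.67.

(5.68, 11.67)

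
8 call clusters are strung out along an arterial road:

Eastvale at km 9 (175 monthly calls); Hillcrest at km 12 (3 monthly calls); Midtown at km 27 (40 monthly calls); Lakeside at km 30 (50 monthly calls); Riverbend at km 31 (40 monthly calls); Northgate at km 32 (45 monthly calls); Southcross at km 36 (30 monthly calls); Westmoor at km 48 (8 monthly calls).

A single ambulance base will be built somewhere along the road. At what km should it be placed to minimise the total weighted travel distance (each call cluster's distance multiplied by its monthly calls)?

x = 27

For a sum of weighted absolute distances on a line, the optimum is the weighted median (not the mean). Total weight W = 391; half-weight = 195.5.
Sort by position and accumulate weight:
  km 9 (Eastvale, w=175) → cum 175
  km 12 (Hillcrest, w=3) → cum 178
  km 27 (Midtown, w=40) → cum 218  ≥ 195.5 → median here
  km 30 (Lakeside, w=50) → cum 268
  km 31 (Riverbend, w=40) → cum 308
  km 32 (Northgate, w=45) → cum 353
  km 36 (Southcross, w=30) → cum 383
  km 48 (Westmoor, w=8) → cum 391
Optimal location: km 27.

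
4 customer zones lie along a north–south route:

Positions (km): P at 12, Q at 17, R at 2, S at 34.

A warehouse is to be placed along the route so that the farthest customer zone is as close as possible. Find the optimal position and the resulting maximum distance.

The 1-center on a line is the midpoint of the two extreme points: leftmost at 2, rightmost at 34.
Optimal location = (2 + 34)/2 = 18; maximum distance = (34 − 2)/2 = 16.

location 18, max distance 16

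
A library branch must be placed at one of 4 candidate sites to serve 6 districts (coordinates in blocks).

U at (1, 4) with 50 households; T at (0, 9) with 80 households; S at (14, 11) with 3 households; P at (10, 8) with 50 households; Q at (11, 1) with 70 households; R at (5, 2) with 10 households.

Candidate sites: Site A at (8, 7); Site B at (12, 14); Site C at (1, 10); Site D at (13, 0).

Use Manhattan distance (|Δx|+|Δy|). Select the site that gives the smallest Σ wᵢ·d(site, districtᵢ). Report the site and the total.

Site A, total 2190 blocks

Total weighted distance at each candidate:
  Site A (8, 7): total = 2190
  Site B (12, 14): total = 3995
  Site C (1, 10): total = 2502
  Site D (13, 0): total = 3456
Minimum is at Site A with total 2190 blocks.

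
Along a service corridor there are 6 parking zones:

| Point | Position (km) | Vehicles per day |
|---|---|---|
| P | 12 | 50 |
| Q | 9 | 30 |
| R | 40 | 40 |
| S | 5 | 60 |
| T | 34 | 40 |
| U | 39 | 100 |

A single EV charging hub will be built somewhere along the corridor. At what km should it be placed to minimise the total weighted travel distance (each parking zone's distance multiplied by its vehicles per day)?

x = 34

For a sum of weighted absolute distances on a line, the optimum is the weighted median (not the mean). Total weight W = 320; half-weight = 160.
Sort by position and accumulate weight:
  km 5 (S, w=60) → cum 60
  km 9 (Q, w=30) → cum 90
  km 12 (P, w=50) → cum 140
  km 34 (T, w=40) → cum 180  ≥ 160 → median here
  km 39 (U, w=100) → cum 280
  km 40 (R, w=40) → cum 320
Optimal location: km 34.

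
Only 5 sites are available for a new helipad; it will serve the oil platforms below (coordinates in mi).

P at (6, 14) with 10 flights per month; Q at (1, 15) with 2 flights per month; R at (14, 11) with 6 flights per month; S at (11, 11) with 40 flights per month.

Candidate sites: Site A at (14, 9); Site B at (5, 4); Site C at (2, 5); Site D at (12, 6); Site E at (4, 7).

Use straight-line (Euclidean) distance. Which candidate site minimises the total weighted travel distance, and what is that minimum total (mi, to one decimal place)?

Site A, total 279.2 mi

Total weighted distance at each candidate:
  Site A (14, 9): total = 279.2
  Site B (5, 4): total = 561.1
  Site C (2, 5): total = 631.8
  Site D (12, 6): total = 364.7
  Site E (4, 7): total = 477.0
Minimum is at Site A with total 279.2 mi.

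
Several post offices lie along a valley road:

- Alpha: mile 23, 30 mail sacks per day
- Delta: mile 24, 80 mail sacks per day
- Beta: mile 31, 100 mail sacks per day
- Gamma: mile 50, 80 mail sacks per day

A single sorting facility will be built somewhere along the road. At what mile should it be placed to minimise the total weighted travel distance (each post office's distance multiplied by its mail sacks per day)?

For a sum of weighted absolute distances on a line, the optimum is the weighted median (not the mean). Total weight W = 290; half-weight = 145.
Sort by position and accumulate weight:
  mile 23 (Alpha, w=30) → cum 30
  mile 24 (Delta, w=80) → cum 110
  mile 31 (Beta, w=100) → cum 210  ≥ 145 → median here
  mile 50 (Gamma, w=80) → cum 290
Optimal location: mile 31.

x = 31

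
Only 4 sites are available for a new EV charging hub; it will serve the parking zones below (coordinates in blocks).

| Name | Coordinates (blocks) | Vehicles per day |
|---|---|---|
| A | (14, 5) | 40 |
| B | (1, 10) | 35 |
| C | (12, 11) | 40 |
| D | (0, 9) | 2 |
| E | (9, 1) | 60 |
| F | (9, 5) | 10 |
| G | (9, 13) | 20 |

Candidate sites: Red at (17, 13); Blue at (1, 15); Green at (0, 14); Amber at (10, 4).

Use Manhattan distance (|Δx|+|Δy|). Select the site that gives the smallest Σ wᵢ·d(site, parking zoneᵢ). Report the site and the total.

Total weighted distance at each candidate:
  Red (17, 13): total = 2947
  Blue (1, 15): total = 3409
  Green (0, 14): total = 3405
  Amber (10, 4): total = 1575
Minimum is at Amber with total 1575 blocks.

Amber, total 1575 blocks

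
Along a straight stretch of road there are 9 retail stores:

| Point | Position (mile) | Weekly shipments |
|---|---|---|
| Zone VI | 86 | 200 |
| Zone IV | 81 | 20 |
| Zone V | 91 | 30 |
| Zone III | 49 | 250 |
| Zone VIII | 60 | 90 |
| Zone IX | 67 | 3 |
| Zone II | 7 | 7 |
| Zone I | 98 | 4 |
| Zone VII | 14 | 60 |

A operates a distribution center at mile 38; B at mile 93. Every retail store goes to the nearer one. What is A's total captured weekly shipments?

407

The indifferent point is the midpoint (38+93)/2 = 65.5; retail stores left of it (closer to A at 38) go to A, those right go to B.
  Zone II at 7 (w=7) → A
  Zone VII at 14 (w=60) → A
  Zone III at 49 (w=250) → A
  Zone VIII at 60 (w=90) → A
  Zone IX at 67 (w=3) → B
  Zone IV at 81 (w=20) → B
  Zone VI at 86 (w=200) → B
  Zone V at 91 (w=30) → B
  Zone I at 98 (w=4) → B
A captures 407; B captures 257.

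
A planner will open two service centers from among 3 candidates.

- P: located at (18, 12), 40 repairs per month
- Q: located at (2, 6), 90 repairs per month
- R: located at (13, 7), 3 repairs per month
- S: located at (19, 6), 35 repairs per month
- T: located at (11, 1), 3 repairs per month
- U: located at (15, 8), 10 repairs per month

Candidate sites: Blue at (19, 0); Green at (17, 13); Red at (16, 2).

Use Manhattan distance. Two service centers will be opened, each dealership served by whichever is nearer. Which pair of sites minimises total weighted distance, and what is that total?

{Green, Red}, total 2057

Evaluate every pair (each demand assigned to the nearer of the two):
  {Green, Red}: total = 2057
  {Blue, Green}: total = 2397
  {Blue, Red}: total = 2422
Best pair: {Green, Red} with total 2057.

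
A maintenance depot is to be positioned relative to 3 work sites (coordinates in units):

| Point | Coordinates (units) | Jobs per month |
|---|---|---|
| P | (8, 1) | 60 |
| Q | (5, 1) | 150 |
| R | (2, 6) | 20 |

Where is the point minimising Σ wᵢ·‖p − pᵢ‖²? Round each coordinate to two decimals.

(5.52, 1.43)

The minimiser of Σwᵢ‖p−pᵢ‖² is the weighted centroid p* = (Σwᵢpᵢ)/(Σwᵢ).
Σwᵢ = 230.
Σwᵢxᵢ = 60·8 + 150·5 + 20·2 = 1270.
Σwᵢyᵢ = 60·1 + 150·1 + 20·6 = 330.
x* = 1270/230 = 5.52, y* = 330/230 = 1.43.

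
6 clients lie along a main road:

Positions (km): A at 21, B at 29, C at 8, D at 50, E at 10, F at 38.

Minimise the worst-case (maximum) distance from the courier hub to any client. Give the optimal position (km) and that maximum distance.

The 1-center on a line is the midpoint of the two extreme points: leftmost at 8, rightmost at 50.
Optimal location = (8 + 50)/2 = 29; maximum distance = (50 − 8)/2 = 21.

location 29, max distance 21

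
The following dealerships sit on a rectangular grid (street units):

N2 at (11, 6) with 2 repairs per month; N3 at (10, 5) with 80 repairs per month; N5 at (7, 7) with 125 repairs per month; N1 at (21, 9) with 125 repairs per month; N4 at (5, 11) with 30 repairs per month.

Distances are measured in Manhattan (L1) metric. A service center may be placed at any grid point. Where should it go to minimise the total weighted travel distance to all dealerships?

(10, 7)

Manhattan distance separates: Σwᵢ(|x−xᵢ|+|y−yᵢ|) = Σwᵢ|x−xᵢ| + Σwᵢ|y−yᵢ|, so x and y are optimised independently as 1-D weighted medians.
Total weight W = 362; half = 181.
x-coordinate, sorted with cumulative weight:
  x=5 (N4, w=30) cum 30
  x=7 (N5, w=125) cum 155
  x=10 (N3, w=80) cum 235  ← median
  x=11 (N2, w=2) cum 237
  x=21 (N1, w=125) cum 362
⇒ x* = 10
y-coordinate, sorted with cumulative weight:
  y=5 (N3, w=80) cum 80
  y=6 (N2, w=2) cum 82
  y=7 (N5, w=125) cum 207  ← median
  y=9 (N1, w=125) cum 332
  y=11 (N4, w=30) cum 362
⇒ y* = 7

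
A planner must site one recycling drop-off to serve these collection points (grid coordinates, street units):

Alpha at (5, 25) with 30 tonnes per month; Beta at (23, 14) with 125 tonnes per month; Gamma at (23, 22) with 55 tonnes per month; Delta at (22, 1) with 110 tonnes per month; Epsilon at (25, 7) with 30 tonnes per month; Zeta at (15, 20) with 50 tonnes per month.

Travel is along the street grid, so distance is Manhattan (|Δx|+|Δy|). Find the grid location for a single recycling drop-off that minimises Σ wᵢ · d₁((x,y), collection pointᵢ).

Manhattan distance separates: Σwᵢ(|x−xᵢ|+|y−yᵢ|) = Σwᵢ|x−xᵢ| + Σwᵢ|y−yᵢ|, so x and y are optimised independently as 1-D weighted medians.
Total weight W = 400; half = 200.
x-coordinate, sorted with cumulative weight:
  x=5 (Alpha, w=30) cum 30
  x=15 (Zeta, w=50) cum 80
  x=22 (Delta, w=110) cum 190
  x=23 (Beta, w=125) cum 315  ← median
  x=23 (Gamma, w=55) cum 370
  x=25 (Epsilon, w=30) cum 400
⇒ x* = 23
y-coordinate, sorted with cumulative weight:
  y=1 (Delta, w=110) cum 110
  y=7 (Epsilon, w=30) cum 140
  y=14 (Beta, w=125) cum 265  ← median
  y=20 (Zeta, w=50) cum 315
  y=22 (Gamma, w=55) cum 370
  y=25 (Alpha, w=30) cum 400
⇒ y* = 14

(23, 14)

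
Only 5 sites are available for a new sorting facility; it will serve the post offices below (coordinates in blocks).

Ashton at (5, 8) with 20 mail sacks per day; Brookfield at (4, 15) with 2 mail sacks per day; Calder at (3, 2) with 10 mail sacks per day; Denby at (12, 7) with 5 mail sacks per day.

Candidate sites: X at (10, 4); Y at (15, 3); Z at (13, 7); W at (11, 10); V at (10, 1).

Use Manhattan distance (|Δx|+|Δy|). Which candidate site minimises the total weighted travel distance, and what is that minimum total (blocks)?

X, total 329 blocks

Total weighted distance at each candidate:
  X (10, 4): total = 329
  Y (15, 3): total = 511
  Z (13, 7): total = 369
  W (11, 10): total = 364
  V (10, 1): total = 400
Minimum is at X with total 329 blocks.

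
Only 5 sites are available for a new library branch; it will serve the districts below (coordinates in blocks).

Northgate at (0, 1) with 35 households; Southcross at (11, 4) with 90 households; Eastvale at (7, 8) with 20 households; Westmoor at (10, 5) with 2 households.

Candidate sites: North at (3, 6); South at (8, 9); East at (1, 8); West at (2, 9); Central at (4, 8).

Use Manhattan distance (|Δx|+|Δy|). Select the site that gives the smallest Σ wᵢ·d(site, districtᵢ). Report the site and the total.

Total weighted distance at each candidate:
  North (3, 6): total = 1316
  South (8, 9): total = 1332
  East (1, 8): total = 1684
  West (2, 9): total = 1754
  Central (4, 8): total = 1453
Minimum is at North with total 1316 blocks.

North, total 1316 blocks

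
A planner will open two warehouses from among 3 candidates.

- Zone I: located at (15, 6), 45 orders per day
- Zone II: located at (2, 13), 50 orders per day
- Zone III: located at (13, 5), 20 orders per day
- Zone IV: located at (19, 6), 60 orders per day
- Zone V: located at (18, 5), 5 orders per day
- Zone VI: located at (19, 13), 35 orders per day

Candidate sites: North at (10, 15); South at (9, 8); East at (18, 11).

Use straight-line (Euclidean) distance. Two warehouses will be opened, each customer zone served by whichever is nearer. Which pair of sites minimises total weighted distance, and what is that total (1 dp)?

Evaluate every pair (each demand assigned to the nearer of the two):
  {South, East}: total = 1206.7
  {North, East}: total = 1245.1
  {North, South}: total = 1778.9
Best pair: {South, East} with total 1206.7.

{South, East}, total 1206.7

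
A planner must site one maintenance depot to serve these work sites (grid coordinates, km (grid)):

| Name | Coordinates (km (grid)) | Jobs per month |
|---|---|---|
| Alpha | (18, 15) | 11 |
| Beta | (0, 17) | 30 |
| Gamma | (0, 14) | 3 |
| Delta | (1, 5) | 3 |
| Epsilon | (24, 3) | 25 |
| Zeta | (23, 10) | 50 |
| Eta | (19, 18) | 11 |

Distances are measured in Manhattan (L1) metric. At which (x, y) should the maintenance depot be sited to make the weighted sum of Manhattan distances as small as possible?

Manhattan distance separates: Σwᵢ(|x−xᵢ|+|y−yᵢ|) = Σwᵢ|x−xᵢ| + Σwᵢ|y−yᵢ|, so x and y are optimised independently as 1-D weighted medians.
Total weight W = 133; half = 66.5.
x-coordinate, sorted with cumulative weight:
  x=0 (Beta, w=30) cum 30
  x=0 (Gamma, w=3) cum 33
  x=1 (Delta, w=3) cum 36
  x=18 (Alpha, w=11) cum 47
  x=19 (Eta, w=11) cum 58
  x=23 (Zeta, w=50) cum 108  ← median
  x=24 (Epsilon, w=25) cum 133
⇒ x* = 23
y-coordinate, sorted with cumulative weight:
  y=3 (Epsilon, w=25) cum 25
  y=5 (Delta, w=3) cum 28
  y=10 (Zeta, w=50) cum 78  ← median
  y=14 (Gamma, w=3) cum 81
  y=15 (Alpha, w=11) cum 92
  y=17 (Beta, w=30) cum 122
  y=18 (Eta, w=11) cum 133
⇒ y* = 10

(23, 10)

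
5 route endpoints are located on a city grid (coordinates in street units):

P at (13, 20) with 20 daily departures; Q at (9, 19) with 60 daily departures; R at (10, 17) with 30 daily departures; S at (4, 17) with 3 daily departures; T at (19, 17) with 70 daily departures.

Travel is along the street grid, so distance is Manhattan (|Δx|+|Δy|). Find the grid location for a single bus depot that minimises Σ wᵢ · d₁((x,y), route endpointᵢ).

(10, 17)

Manhattan distance separates: Σwᵢ(|x−xᵢ|+|y−yᵢ|) = Σwᵢ|x−xᵢ| + Σwᵢ|y−yᵢ|, so x and y are optimised independently as 1-D weighted medians.
Total weight W = 183; half = 91.5.
x-coordinate, sorted with cumulative weight:
  x=4 (S, w=3) cum 3
  x=9 (Q, w=60) cum 63
  x=10 (R, w=30) cum 93  ← median
  x=13 (P, w=20) cum 113
  x=19 (T, w=70) cum 183
⇒ x* = 10
y-coordinate, sorted with cumulative weight:
  y=17 (R, w=30) cum 30
  y=17 (S, w=3) cum 33
  y=17 (T, w=70) cum 103  ← median
  y=19 (Q, w=60) cum 163
  y=20 (P, w=20) cum 183
⇒ y* = 17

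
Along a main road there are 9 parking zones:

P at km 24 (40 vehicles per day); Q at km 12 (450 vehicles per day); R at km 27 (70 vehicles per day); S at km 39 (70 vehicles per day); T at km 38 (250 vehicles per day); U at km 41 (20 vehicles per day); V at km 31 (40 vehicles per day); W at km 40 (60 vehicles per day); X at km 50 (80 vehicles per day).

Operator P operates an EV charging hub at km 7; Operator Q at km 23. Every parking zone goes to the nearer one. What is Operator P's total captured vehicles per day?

450

The indifferent point is the midpoint (7+23)/2 = 15; parking zones left of it (closer to Operator P at 7) go to Operator P, those right go to Operator Q.
  Q at 12 (w=450) → Operator P
  P at 24 (w=40) → Operator Q
  R at 27 (w=70) → Operator Q
  V at 31 (w=40) → Operator Q
  T at 38 (w=250) → Operator Q
  S at 39 (w=70) → Operator Q
  W at 40 (w=60) → Operator Q
  U at 41 (w=20) → Operator Q
  X at 50 (w=80) → Operator Q
Operator P captures 450; Operator Q captures 630.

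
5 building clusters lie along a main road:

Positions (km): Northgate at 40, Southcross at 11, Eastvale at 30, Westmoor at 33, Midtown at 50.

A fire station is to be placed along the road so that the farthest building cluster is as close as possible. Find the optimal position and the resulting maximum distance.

location 30.5, max distance 19.5

The 1-center on a line is the midpoint of the two extreme points: leftmost at 11, rightmost at 50.
Optimal location = (11 + 50)/2 = 30.5; maximum distance = (50 − 11)/2 = 19.5.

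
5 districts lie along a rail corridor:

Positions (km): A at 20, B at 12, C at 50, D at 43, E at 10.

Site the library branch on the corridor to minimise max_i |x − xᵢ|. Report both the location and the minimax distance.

The 1-center on a line is the midpoint of the two extreme points: leftmost at 10, rightmost at 50.
Optimal location = (10 + 50)/2 = 30; maximum distance = (50 − 10)/2 = 20.

location 30, max distance 20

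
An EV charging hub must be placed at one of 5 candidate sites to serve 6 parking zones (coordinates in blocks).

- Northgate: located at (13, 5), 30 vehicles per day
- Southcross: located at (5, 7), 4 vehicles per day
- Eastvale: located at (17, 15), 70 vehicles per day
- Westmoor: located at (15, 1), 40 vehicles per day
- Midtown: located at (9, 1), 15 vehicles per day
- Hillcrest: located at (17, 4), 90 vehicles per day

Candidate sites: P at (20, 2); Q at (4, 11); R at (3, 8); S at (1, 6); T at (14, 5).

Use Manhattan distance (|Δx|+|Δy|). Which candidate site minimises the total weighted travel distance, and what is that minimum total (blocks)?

Total weighted distance at each candidate:
  P (20, 2): total = 2370
  Q (4, 11): total = 4525
  R (3, 8): total = 4447
  S (1, 6): total = 4735
  T (14, 5): total = 1679
Minimum is at T with total 1679 blocks.

T, total 1679 blocks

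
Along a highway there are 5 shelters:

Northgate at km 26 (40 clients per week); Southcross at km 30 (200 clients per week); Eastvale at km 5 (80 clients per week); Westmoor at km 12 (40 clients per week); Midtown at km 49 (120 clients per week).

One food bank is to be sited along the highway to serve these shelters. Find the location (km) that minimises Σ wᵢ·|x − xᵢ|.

For a sum of weighted absolute distances on a line, the optimum is the weighted median (not the mean). Total weight W = 480; half-weight = 240.
Sort by position and accumulate weight:
  km 5 (Eastvale, w=80) → cum 80
  km 12 (Westmoor, w=40) → cum 120
  km 26 (Northgate, w=40) → cum 160
  km 30 (Southcross, w=200) → cum 360  ≥ 240 → median here
  km 49 (Midtown, w=120) → cum 480
Optimal location: km 30.

x = 30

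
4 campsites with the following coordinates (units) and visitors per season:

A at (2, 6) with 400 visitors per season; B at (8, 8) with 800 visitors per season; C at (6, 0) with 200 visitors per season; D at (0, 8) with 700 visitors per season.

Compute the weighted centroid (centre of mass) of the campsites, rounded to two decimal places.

The minimiser of Σwᵢ‖p−pᵢ‖² is the weighted centroid p* = (Σwᵢpᵢ)/(Σwᵢ).
Σwᵢ = 2100.
Σwᵢxᵢ = 400·2 + 800·8 + 200·6 + 700·0 = 8400.
Σwᵢyᵢ = 400·6 + 800·8 + 200·0 + 700·8 = 14400.
x* = 8400/2100 = 4.00, y* = 14400/2100 = 6.86.

(4.00, 6.86)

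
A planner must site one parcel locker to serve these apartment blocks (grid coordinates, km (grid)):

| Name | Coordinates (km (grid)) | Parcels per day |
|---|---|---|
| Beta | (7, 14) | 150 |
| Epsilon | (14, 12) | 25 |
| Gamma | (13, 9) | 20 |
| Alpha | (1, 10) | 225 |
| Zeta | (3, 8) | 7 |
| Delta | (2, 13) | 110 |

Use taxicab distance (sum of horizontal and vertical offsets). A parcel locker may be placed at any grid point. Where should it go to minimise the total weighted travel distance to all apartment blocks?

Manhattan distance separates: Σwᵢ(|x−xᵢ|+|y−yᵢ|) = Σwᵢ|x−xᵢ| + Σwᵢ|y−yᵢ|, so x and y are optimised independently as 1-D weighted medians.
Total weight W = 537; half = 268.5.
x-coordinate, sorted with cumulative weight:
  x=1 (Alpha, w=225) cum 225
  x=2 (Delta, w=110) cum 335  ← median
  x=3 (Zeta, w=7) cum 342
  x=7 (Beta, w=150) cum 492
  x=13 (Gamma, w=20) cum 512
  x=14 (Epsilon, w=25) cum 537
⇒ x* = 2
y-coordinate, sorted with cumulative weight:
  y=8 (Zeta, w=7) cum 7
  y=9 (Gamma, w=20) cum 27
  y=10 (Alpha, w=225) cum 252
  y=12 (Epsilon, w=25) cum 277  ← median
  y=13 (Delta, w=110) cum 387
  y=14 (Beta, w=150) cum 537
⇒ y* = 12

(2, 12)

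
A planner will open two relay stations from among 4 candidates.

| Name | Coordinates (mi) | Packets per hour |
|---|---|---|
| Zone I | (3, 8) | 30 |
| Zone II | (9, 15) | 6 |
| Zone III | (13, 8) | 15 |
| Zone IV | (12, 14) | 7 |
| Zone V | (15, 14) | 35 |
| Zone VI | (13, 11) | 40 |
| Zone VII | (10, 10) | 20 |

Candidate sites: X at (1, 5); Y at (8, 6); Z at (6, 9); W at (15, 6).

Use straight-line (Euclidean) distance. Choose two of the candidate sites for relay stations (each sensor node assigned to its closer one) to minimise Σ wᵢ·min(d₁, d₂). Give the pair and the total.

Evaluate every pair (each demand assigned to the nearer of the two):
  {Z, W}: total = 810.1
  {X, W}: total = 898.8
  {Y, W}: total = 903.0
  {Y, Z}: total = 996.2
  {X, Z}: total = 1029.9
  {X, Y}: total = 1050.2
Best pair: {Z, W} with total 810.1.

{Z, W}, total 810.1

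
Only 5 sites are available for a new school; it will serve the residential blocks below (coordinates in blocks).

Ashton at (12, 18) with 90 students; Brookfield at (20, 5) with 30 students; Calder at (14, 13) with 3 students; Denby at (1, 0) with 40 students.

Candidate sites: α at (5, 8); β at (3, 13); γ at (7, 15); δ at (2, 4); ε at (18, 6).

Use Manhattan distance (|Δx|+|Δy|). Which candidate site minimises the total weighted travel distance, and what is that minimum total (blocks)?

γ, total 2277 blocks

Total weighted distance at each candidate:
  α (5, 8): total = 2592
  β (3, 13): total = 2643
  γ (7, 15): total = 2277
  δ (2, 4): total = 2993
  ε (18, 6): total = 2663
Minimum is at γ with total 2277 blocks.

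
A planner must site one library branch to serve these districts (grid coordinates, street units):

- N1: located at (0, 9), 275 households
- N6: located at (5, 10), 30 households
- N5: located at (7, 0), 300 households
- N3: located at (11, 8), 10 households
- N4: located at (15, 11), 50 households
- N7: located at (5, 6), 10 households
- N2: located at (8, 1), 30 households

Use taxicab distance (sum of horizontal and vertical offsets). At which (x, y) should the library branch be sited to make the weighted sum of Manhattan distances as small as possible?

(7, 9)

Manhattan distance separates: Σwᵢ(|x−xᵢ|+|y−yᵢ|) = Σwᵢ|x−xᵢ| + Σwᵢ|y−yᵢ|, so x and y are optimised independently as 1-D weighted medians.
Total weight W = 705; half = 352.5.
x-coordinate, sorted with cumulative weight:
  x=0 (N1, w=275) cum 275
  x=5 (N6, w=30) cum 305
  x=5 (N7, w=10) cum 315
  x=7 (N5, w=300) cum 615  ← median
  x=8 (N2, w=30) cum 645
  x=11 (N3, w=10) cum 655
  x=15 (N4, w=50) cum 705
⇒ x* = 7
y-coordinate, sorted with cumulative weight:
  y=0 (N5, w=300) cum 300
  y=1 (N2, w=30) cum 330
  y=6 (N7, w=10) cum 340
  y=8 (N3, w=10) cum 350
  y=9 (N1, w=275) cum 625  ← median
  y=10 (N6, w=30) cum 655
  y=11 (N4, w=50) cum 705
⇒ y* = 9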